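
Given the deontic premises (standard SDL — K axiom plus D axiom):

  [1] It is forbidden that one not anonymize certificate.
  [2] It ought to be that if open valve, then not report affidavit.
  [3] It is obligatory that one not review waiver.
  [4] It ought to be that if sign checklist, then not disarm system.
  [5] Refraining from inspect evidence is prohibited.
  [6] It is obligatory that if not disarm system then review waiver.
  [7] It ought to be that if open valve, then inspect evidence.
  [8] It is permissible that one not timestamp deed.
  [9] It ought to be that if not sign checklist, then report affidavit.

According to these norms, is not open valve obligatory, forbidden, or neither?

Obligatory

Premise 3 states O(¬review_waiver) outright.
Premise 6 is O(¬disarm_system → review_waiver); contrapositively O(¬review_waiver → disarm_system). Since O(¬review_waiver) holds, K gives O(disarm_system).
The contrapositive of premise 4 (O(sign_checklist → ¬disarm_system)) is O(disarm_system → ¬sign_checklist), and O(disarm_system) is already established, so O(¬sign_checklist).
From O(¬sign_checklist) and premise 9, O(¬sign_checklist → report_affidavit), we obtain O(report_affidavit).
Premise 2, O(open_valve → ¬report_affidavit), contraposes to O(report_affidavit → ¬open_valve); with O(report_affidavit) we get O(¬open_valve).
Premises 1, 5, 7, 8 do not contribute to this derivation.
Hence ¬open_valve is obligatory.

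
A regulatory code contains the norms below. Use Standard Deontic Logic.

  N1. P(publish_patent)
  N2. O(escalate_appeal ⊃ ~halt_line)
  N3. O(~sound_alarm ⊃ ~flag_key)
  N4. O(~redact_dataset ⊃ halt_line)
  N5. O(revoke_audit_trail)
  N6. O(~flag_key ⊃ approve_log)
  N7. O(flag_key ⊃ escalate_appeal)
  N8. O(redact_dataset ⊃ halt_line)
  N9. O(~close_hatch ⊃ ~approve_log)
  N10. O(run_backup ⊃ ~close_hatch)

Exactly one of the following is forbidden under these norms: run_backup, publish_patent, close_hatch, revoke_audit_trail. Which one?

run_backup

By case analysis on redact_dataset: premise 8 gives O(redact_dataset ⊃ halt_line) and premise 4 gives O(~redact_dataset ⊃ halt_line), so O(halt_line) either way.
The contrapositive of premise 2 (O(escalate_appeal ⊃ ~halt_line)) is O(halt_line ⊃ ~escalate_appeal), and O(halt_line) is already established, so O(~escalate_appeal).
Premise 7, O(flag_key ⊃ escalate_appeal), contraposes to O(~escalate_appeal ⊃ ~flag_key); with O(~escalate_appeal) we get O(~flag_key).
With premise 6, O(~flag_key ⊃ approve_log), the K-axiom yields O(approve_log).
Premise 9 is O(~close_hatch ⊃ ~approve_log); contrapositively O(approve_log ⊃ close_hatch). Since O(approve_log) holds, K gives O(close_hatch).
The contrapositive of premise 10 (O(run_backup ⊃ ~close_hatch)) is O(close_hatch ⊃ ~run_backup), and O(close_hatch) is already established, so O(~run_backup).
So O(~run_backup) holds, i.e. run_backup is forbidden. None of the other listed options is forbidden under the premises.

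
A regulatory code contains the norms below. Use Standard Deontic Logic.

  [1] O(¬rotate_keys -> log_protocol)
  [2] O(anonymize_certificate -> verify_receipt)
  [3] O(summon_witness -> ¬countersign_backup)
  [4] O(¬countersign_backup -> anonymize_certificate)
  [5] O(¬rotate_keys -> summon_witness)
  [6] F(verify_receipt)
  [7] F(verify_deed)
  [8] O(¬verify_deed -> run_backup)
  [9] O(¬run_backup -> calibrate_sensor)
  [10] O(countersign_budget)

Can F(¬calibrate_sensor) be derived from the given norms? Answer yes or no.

No

Premise 9 is O(¬run_backup -> calibrate_sensor), but O(¬run_backup) is not derivable from the premises, so it does not yield O(calibrate_sensor).
No other premise forces O(calibrate_sensor). An ideal world satisfying every premise can still have ¬calibrate_sensor true, so F(¬calibrate_sensor) is not derivable.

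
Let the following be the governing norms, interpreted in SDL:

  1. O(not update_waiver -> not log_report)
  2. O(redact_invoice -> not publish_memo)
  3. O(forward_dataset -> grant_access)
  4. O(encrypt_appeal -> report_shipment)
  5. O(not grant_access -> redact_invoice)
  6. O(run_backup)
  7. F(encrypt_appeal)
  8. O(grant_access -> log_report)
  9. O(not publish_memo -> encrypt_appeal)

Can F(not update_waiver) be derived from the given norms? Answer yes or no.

Premise 7, F(encrypt_appeal), is equivalent to O(not encrypt_appeal).
Premise 9, O(not publish_memo -> encrypt_appeal), contraposes to O(not encrypt_appeal -> publish_memo); with O(not encrypt_appeal) we get O(publish_memo).
Premise 2 is O(redact_invoice -> not publish_memo); contrapositively O(publish_memo -> not redact_invoice). Since O(publish_memo) holds, K gives O(not redact_invoice).
Premise 5 is O(not grant_access -> redact_invoice); contrapositively O(not redact_invoice -> grant_access). Since O(not redact_invoice) holds, K gives O(grant_access).
From O(grant_access) and premise 8, O(grant_access -> log_report), we obtain O(log_report).
Premise 1 is O(not update_waiver -> not log_report); contrapositively O(log_report -> update_waiver). Since O(log_report) holds, K gives O(update_waiver).
Premises 3, 4, 6 do not contribute to this derivation.
So O(update_waiver) holds, i.e. F(not update_waiver). The claim follows.

Yes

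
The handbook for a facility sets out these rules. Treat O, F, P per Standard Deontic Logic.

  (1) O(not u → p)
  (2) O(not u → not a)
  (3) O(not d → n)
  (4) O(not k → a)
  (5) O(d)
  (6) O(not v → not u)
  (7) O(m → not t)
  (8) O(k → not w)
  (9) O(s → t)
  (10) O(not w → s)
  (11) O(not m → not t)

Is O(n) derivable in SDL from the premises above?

Premise 3 is O(not d → n), but O(not d) is not derivable from the premises, so it does not yield O(n).
No other premise forces O(n). An ideal world satisfying every premise can still have n false, so O(n) is not derivable.

No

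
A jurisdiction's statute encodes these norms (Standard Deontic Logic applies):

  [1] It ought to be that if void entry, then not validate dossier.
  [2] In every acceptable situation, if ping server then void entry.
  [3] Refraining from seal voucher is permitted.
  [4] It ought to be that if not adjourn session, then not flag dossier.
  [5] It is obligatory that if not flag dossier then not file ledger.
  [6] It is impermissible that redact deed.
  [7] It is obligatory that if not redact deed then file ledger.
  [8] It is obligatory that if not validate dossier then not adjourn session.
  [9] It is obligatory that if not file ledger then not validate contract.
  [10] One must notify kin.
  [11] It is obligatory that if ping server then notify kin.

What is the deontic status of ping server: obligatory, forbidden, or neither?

Forbidden

Premise 6, F(redact_deed), is equivalent to O(¬redact_deed).
Premise 7 is O(¬redact_deed → file_ledger); since O(¬redact_deed), deontic closure gives O(file_ledger).
Premise 5 is O(¬flag_dossier → ¬file_ledger); contrapositively O(file_ledger → flag_dossier). Since O(file_ledger) holds, K gives O(flag_dossier).
Premise 4, O(¬adjourn_session → ¬flag_dossier), contraposes to O(flag_dossier → adjourn_session); with O(flag_dossier) we get O(adjourn_session).
Premise 8 is O(¬validate_dossier → ¬adjourn_session); contrapositively O(adjourn_session → validate_dossier). Since O(adjourn_session) holds, K gives O(validate_dossier).
Premise 1 is O(void_entry → ¬validate_dossier); contrapositively O(validate_dossier → ¬void_entry). Since O(validate_dossier) holds, K gives O(¬void_entry).
Premise 2, O(ping_server → void_entry), contraposes to O(¬void_entry → ¬ping_server); with O(¬void_entry) we get O(¬ping_server).
Premises 3, 9, 10, 11 do not contribute to this derivation.
Thus O(¬ping_server), which is F(ping_server): ping_server is forbidden.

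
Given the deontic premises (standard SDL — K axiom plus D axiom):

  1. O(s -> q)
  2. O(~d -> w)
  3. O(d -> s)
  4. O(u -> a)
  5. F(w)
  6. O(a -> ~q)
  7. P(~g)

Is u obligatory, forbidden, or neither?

Forbidden

Premise 5, F(w), is equivalent to O(~w).
Premise 2, O(~d -> w), contraposes to O(~w -> d); with O(~w) we get O(d).
Premise 3 is O(d -> s); since O(d), deontic closure gives O(s).
Applying K to premise 1 (O(s -> q)) and O(s) yields O(q).
Premise 6 is O(a -> ~q); contrapositively O(q -> ~a). Since O(q) holds, K gives O(~a).
The contrapositive of premise 4 (O(u -> a)) is O(~a -> ~u), and O(~a) is already established, so O(~u).
Premise 7 does not contribute to this derivation.
Thus O(~u), which is F(u): u is forbidden.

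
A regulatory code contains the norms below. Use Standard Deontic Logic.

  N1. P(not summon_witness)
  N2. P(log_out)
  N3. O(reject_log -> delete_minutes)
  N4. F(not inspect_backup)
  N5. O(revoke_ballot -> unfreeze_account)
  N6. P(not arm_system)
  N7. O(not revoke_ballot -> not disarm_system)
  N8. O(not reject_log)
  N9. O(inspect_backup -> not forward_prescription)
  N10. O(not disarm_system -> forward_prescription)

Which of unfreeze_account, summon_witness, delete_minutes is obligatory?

Premise 4, F(not inspect_backup), is equivalent to O(inspect_backup).
Premise 9 is O(inspect_backup -> not forward_prescription); since O(inspect_backup), deontic closure gives O(not forward_prescription).
The contrapositive of premise 10 (O(not disarm_system -> forward_prescription)) is O(not forward_prescription -> disarm_system), and O(not forward_prescription) is already established, so O(disarm_system).
The contrapositive of premise 7 (O(not revoke_ballot -> not disarm_system)) is O(disarm_system -> revoke_ballot), and O(disarm_system) is already established, so O(revoke_ballot).
With premise 5, O(revoke_ballot -> unfreeze_account), the K-axiom yields O(unfreeze_account).
So O(unfreeze_account) holds — unfreeze_account is obligatory. None of the other listed options is made obligatory by any chain of premises.

unfreeze_account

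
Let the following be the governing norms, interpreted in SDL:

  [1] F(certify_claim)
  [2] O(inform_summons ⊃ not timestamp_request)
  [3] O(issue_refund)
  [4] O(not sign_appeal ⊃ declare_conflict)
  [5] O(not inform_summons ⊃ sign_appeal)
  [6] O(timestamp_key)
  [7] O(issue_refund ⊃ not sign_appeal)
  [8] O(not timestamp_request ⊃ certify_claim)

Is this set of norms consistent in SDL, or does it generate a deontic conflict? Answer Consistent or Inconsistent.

F(certify_claim) at premise 1 means O(not certify_claim).
Premise 8, O(not timestamp_request ⊃ certify_claim), contraposes to O(not certify_claim ⊃ timestamp_request); with O(not certify_claim) we get O(timestamp_request).
Premise 2, O(inform_summons ⊃ not timestamp_request), contraposes to O(timestamp_request ⊃ not inform_summons); with O(timestamp_request) we get O(not inform_summons).
Premise 5 is O(not inform_summons ⊃ sign_appeal); since O(not inform_summons), deontic closure gives O(sign_appeal).
Premise 7, O(issue_refund ⊃ not sign_appeal), contraposes to O(sign_appeal ⊃ not issue_refund); with O(sign_appeal) we get O(not issue_refund).
Yet premise 3 states O(issue_refund).
We now have both O(not issue_refund) and O(issue_refund) — issue_refund is simultaneously obligatory and forbidden, violating the D-axiom.

Inconsistent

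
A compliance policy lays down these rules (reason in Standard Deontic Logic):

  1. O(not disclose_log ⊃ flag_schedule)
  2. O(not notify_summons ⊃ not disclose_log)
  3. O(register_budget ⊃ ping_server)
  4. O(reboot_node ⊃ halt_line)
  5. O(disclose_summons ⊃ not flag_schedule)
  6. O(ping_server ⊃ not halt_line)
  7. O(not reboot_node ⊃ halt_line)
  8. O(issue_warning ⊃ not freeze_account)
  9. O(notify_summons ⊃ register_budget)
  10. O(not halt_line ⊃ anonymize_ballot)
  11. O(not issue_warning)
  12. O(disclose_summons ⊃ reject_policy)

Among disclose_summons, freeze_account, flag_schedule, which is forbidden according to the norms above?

disclose_summons

Premises 7 and 4 are O(not reboot_node ⊃ halt_line) and O(reboot_node ⊃ halt_line); every ideal world satisfies not reboot_node or reboot_node, so in either case halt_line holds — hence O(halt_line).
The contrapositive of premise 6 (O(ping_server ⊃ not halt_line)) is O(halt_line ⊃ not ping_server), and O(halt_line) is already established, so O(not ping_server).
Premise 3 is O(register_budget ⊃ ping_server); contrapositively O(not ping_server ⊃ not register_budget). Since O(not ping_server) holds, K gives O(not register_budget).
Premise 9, O(notify_summons ⊃ register_budget), contraposes to O(not register_budget ⊃ not notify_summons); with O(not register_budget) we get O(not notify_summons).
With premise 2, O(not notify_summons ⊃ not disclose_log), the K-axiom yields O(not disclose_log).
Applying K to premise 1 (O(not disclose_log ⊃ flag_schedule)) and O(not disclose_log) yields O(flag_schedule).
Premise 5, O(disclose_summons ⊃ not flag_schedule), contraposes to O(flag_schedule ⊃ not disclose_summons); with O(flag_schedule) we get O(not disclose_summons).
So O(not disclose_summons) holds, i.e. disclose_summons is forbidden. None of the other listed options is forbidden under the premises.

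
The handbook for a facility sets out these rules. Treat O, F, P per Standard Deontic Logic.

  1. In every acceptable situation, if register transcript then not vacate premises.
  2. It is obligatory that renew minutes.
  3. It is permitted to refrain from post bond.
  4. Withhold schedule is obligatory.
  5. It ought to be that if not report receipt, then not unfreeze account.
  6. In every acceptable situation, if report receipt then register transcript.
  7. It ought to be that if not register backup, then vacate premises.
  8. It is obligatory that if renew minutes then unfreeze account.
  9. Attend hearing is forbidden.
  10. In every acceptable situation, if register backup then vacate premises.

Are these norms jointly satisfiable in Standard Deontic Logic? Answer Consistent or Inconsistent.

Premises 7 and 10 are O(¬register_backup → vacate_premises) and O(register_backup → vacate_premises); every ideal world satisfies ¬register_backup or register_backup, so in either case vacate_premises holds — hence O(vacate_premises).
Premise 1, O(register_transcript → ¬vacate_premises), contraposes to O(vacate_premises → ¬register_transcript); with O(vacate_premises) we get O(¬register_transcript).
Premise 6 is O(report_receipt → register_transcript); contrapositively O(¬register_transcript → ¬report_receipt). Since O(¬register_transcript) holds, K gives O(¬report_receipt).
Premise 5 is O(¬report_receipt → ¬unfreeze_account); since O(¬report_receipt), deontic closure gives O(¬unfreeze_account).
Premise 8 is O(renew_minutes → unfreeze_account); contrapositively O(¬unfreeze_account → ¬renew_minutes). Since O(¬unfreeze_account) holds, K gives O(¬renew_minutes).
However, premise 2 gives O(renew_minutes).
We now have both O(¬renew_minutes) and O(renew_minutes) — renew_minutes is simultaneously obligatory and forbidden, violating the D-axiom.

Inconsistent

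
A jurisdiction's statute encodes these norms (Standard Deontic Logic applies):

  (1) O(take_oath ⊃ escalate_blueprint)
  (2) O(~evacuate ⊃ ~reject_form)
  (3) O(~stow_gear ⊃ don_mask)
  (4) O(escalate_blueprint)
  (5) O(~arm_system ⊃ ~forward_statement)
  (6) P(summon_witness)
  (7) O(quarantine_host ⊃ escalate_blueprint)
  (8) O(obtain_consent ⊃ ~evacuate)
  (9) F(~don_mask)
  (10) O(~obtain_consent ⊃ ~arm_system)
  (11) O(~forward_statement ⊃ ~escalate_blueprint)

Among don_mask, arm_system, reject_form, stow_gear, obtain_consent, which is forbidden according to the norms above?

From premise 4 we have O(escalate_blueprint).
Premise 11 is O(~forward_statement ⊃ ~escalate_blueprint); contrapositively O(escalate_blueprint ⊃ forward_statement). Since O(escalate_blueprint) holds, K gives O(forward_statement).
Premise 5, O(~arm_system ⊃ ~forward_statement), contraposes to O(forward_statement ⊃ arm_system); with O(forward_statement) we get O(arm_system).
The contrapositive of premise 10 (O(~obtain_consent ⊃ ~arm_system)) is O(arm_system ⊃ obtain_consent), and O(arm_system) is already established, so O(obtain_consent).
Applying K to premise 8 (O(obtain_consent ⊃ ~evacuate)) and O(obtain_consent) yields O(~evacuate).
With premise 2, O(~evacuate ⊃ ~reject_form), the K-axiom yields O(~reject_form).
So O(~reject_form) holds, i.e. reject_form is forbidden. None of the other listed options is forbidden under the premises.

reject_form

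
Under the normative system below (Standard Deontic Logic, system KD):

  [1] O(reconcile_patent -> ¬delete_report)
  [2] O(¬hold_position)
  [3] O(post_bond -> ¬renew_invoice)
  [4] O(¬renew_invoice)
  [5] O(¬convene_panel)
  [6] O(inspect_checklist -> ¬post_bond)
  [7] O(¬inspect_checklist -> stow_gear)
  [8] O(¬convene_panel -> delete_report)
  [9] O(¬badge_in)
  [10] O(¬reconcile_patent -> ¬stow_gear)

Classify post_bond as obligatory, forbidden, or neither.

From premise 5 we have O(¬convene_panel).
Applying K to premise 8 (O(¬convene_panel -> delete_report)) and O(¬convene_panel) yields O(delete_report).
Premise 1 is O(reconcile_patent -> ¬delete_report); contrapositively O(delete_report -> ¬reconcile_patent). Since O(delete_report) holds, K gives O(¬reconcile_patent).
From O(¬reconcile_patent) and premise 10, O(¬reconcile_patent -> ¬stow_gear), we obtain O(¬stow_gear).
Premise 7, O(¬inspect_checklist -> stow_gear), contraposes to O(¬stow_gear -> inspect_checklist); with O(¬stow_gear) we get O(inspect_checklist).
Applying K to premise 6 (O(inspect_checklist -> ¬post_bond)) and O(inspect_checklist) yields O(¬post_bond).
Premises 2, 3, 4, 9 do not contribute to this derivation.
Thus O(¬post_bond), which is F(post_bond): post_bond is forbidden.

Forbidden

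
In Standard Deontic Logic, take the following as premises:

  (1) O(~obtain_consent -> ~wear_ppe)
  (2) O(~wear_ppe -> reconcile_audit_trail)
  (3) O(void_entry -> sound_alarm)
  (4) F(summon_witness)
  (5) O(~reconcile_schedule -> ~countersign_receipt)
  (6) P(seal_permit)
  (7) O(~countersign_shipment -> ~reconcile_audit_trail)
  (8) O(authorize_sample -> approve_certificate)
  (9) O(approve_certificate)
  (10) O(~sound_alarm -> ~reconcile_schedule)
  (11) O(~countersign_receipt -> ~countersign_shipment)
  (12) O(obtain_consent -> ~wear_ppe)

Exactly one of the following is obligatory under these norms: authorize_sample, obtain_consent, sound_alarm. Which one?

By case analysis on ~obtain_consent: premise 1 gives O(~obtain_consent -> ~wear_ppe) and premise 12 gives O(obtain_consent -> ~wear_ppe), so O(~wear_ppe) either way.
With premise 2, O(~wear_ppe -> reconcile_audit_trail), the K-axiom yields O(reconcile_audit_trail).
Premise 7 is O(~countersign_shipment -> ~reconcile_audit_trail); contrapositively O(reconcile_audit_trail -> countersign_shipment). Since O(reconcile_audit_trail) holds, K gives O(countersign_shipment).
Premise 11 is O(~countersign_receipt -> ~countersign_shipment); contrapositively O(countersign_shipment -> countersign_receipt). Since O(countersign_shipment) holds, K gives O(countersign_receipt).
The contrapositive of premise 5 (O(~reconcile_schedule -> ~countersign_receipt)) is O(countersign_receipt -> reconcile_schedule), and O(countersign_receipt) is already established, so O(reconcile_schedule).
The contrapositive of premise 10 (O(~sound_alarm -> ~reconcile_schedule)) is O(reconcile_schedule -> sound_alarm), and O(reconcile_schedule) is already established, so O(sound_alarm).
So O(sound_alarm) holds — sound_alarm is obligatory. None of the other listed options is made obligatory by any chain of premises.

sound_alarm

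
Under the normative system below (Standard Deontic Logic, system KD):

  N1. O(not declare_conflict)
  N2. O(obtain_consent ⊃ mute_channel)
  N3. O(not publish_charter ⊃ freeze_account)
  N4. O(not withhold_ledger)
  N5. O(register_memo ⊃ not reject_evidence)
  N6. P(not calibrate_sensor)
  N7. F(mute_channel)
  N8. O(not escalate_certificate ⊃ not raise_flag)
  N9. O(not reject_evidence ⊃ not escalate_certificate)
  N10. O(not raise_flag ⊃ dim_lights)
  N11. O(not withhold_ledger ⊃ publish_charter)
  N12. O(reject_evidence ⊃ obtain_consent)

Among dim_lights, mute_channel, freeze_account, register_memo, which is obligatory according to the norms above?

dim_lights

Premise 7, F(mute_channel), is equivalent to O(not mute_channel).
Premise 2 is O(obtain_consent ⊃ mute_channel); contrapositively O(not mute_channel ⊃ not obtain_consent). Since O(not mute_channel) holds, K gives O(not obtain_consent).
Premise 12 is O(reject_evidence ⊃ obtain_consent); contrapositively O(not obtain_consent ⊃ not reject_evidence). Since O(not obtain_consent) holds, K gives O(not reject_evidence).
Premise 9 is O(not reject_evidence ⊃ not escalate_certificate); since O(not reject_evidence), deontic closure gives O(not escalate_certificate).
Premise 8 is O(not escalate_certificate ⊃ not raise_flag); since O(not escalate_certificate), deontic closure gives O(not raise_flag).
From O(not raise_flag) and premise 10, O(not raise_flag ⊃ dim_lights), we obtain O(dim_lights).
So O(dim_lights) holds — dim_lights is obligatory. None of the other listed options is made obligatory by any chain of premises.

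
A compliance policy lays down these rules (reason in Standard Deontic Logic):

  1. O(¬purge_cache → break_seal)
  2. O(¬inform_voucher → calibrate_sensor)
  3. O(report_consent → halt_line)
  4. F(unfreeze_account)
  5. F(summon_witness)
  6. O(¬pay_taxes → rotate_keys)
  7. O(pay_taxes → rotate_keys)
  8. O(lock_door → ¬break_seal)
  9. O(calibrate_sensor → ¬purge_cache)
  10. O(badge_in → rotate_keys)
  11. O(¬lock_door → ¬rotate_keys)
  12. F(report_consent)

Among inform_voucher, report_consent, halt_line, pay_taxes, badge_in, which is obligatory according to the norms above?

Premises 6 and 7 are O(¬pay_taxes → rotate_keys) and O(pay_taxes → rotate_keys); every ideal world satisfies ¬pay_taxes or pay_taxes, so in either case rotate_keys holds — hence O(rotate_keys).
Premise 11 is O(¬lock_door → ¬rotate_keys); contrapositively O(rotate_keys → lock_door). Since O(rotate_keys) holds, K gives O(lock_door).
With premise 8, O(lock_door → ¬break_seal), the K-axiom yields O(¬break_seal).
Premise 1, O(¬purge_cache → break_seal), contraposes to O(¬break_seal → purge_cache); with O(¬break_seal) we get O(purge_cache).
Premise 9, O(calibrate_sensor → ¬purge_cache), contraposes to O(purge_cache → ¬calibrate_sensor); with O(purge_cache) we get O(¬calibrate_sensor).
Premise 2, O(¬inform_voucher → calibrate_sensor), contraposes to O(¬calibrate_sensor → inform_voucher); with O(¬calibrate_sensor) we get O(inform_voucher).
So O(inform_voucher) holds — inform_voucher is obligatory. None of the other listed options is made obligatory by any chain of premises.

inform_voucher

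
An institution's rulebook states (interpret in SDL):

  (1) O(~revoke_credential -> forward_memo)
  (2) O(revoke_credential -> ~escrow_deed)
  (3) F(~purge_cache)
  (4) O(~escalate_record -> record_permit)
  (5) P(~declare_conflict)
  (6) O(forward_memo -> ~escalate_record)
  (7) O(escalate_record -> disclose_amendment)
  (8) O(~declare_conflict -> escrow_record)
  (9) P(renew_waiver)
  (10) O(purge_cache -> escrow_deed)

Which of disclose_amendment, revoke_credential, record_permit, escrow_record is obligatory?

Premise 3, F(~purge_cache), is equivalent to O(purge_cache).
From O(purge_cache) and premise 10, O(purge_cache -> escrow_deed), we obtain O(escrow_deed).
Premise 2 is O(revoke_credential -> ~escrow_deed); contrapositively O(escrow_deed -> ~revoke_credential). Since O(escrow_deed) holds, K gives O(~revoke_credential).
With premise 1, O(~revoke_credential -> forward_memo), the K-axiom yields O(forward_memo).
With premise 6, O(forward_memo -> ~escalate_record), the K-axiom yields O(~escalate_record).
From O(~escalate_record) and premise 4, O(~escalate_record -> record_permit), we obtain O(record_permit).
So O(record_permit) holds — record_permit is obligatory. None of the other listed options is made obligatory by any chain of premises.

record_permit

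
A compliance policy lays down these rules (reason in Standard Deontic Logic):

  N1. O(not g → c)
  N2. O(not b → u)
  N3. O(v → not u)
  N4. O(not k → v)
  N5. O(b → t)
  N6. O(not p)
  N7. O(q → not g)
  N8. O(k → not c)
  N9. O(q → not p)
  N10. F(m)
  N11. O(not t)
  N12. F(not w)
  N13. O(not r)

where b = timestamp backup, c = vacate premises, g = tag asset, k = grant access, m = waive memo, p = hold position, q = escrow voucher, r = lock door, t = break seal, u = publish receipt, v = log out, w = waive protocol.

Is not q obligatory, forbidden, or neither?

Premise 11 gives O(not t).
Premise 5, O(b → t), contraposes to O(not t → not b); with O(not t) we get O(not b).
Premise 2 is O(not b → u); since O(not b), deontic closure gives O(u).
Premise 3 is O(v → not u); contrapositively O(u → not v). Since O(u) holds, K gives O(not v).
Premise 4 is O(not k → v); contrapositively O(not v → k). Since O(not v) holds, K gives O(k).
Applying K to premise 8 (O(k → not c)) and O(k) yields O(not c).
The contrapositive of premise 1 (O(not g → c)) is O(not c → g), and O(not c) is already established, so O(g).
The contrapositive of premise 7 (O(q → not g)) is O(g → not q), and O(g) is already established, so O(not q).
Premises 6, 9, 10, 12, 13 do not contribute to this derivation.
Hence not q is obligatory.

Obligatory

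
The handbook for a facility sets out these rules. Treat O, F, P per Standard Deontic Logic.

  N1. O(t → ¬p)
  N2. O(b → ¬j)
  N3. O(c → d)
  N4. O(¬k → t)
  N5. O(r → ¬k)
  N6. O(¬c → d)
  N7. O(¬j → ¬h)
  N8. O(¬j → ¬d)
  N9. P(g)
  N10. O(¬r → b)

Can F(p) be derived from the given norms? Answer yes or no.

Premises 3 and 6 are O(c → d) and O(¬c → d); every ideal world satisfies c or ¬c, so in either case d holds — hence O(d).
Premise 8 is O(¬j → ¬d); contrapositively O(d → j). Since O(d) holds, K gives O(j).
Premise 2 is O(b → ¬j); contrapositively O(j → ¬b). Since O(j) holds, K gives O(¬b).
The contrapositive of premise 10 (O(¬r → b)) is O(¬b → r), and O(¬b) is already established, so O(r).
Premise 5 is O(r → ¬k); since O(r), deontic closure gives O(¬k).
From O(¬k) and premise 4, O(¬k → t), we obtain O(t).
Applying K to premise 1 (O(t → ¬p)) and O(t) yields O(¬p).
Premises 7, 9 do not contribute to this derivation.
So O(¬p) holds, i.e. F(p). The claim follows.

Yes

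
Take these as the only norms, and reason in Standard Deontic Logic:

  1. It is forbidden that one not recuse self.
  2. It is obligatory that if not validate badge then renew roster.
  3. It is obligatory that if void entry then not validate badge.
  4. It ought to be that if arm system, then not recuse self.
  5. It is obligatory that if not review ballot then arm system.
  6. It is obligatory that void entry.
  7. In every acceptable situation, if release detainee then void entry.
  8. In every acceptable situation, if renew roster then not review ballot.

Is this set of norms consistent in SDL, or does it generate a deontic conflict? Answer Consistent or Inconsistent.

From premise 6 we have O(void_entry).
From O(void_entry) and premise 3, O(void_entry → ¬validate_badge), we obtain O(¬validate_badge).
From O(¬validate_badge) and premise 2, O(¬validate_badge → renew_roster), we obtain O(renew_roster).
From O(renew_roster) and premise 8, O(renew_roster → ¬review_ballot), we obtain O(¬review_ballot).
Premise 5 is O(¬review_ballot → arm_system); since O(¬review_ballot), deontic closure gives O(arm_system).
Premise 4 is O(arm_system → ¬recuse_self); since O(arm_system), deontic closure gives O(¬recuse_self).
However, F(¬recuse_self) at premise 1 amounts to O(recuse_self).
We now have both O(¬recuse_self) and O(recuse_self) — recuse_self is simultaneously obligatory and forbidden, violating the D-axiom.

Inconsistent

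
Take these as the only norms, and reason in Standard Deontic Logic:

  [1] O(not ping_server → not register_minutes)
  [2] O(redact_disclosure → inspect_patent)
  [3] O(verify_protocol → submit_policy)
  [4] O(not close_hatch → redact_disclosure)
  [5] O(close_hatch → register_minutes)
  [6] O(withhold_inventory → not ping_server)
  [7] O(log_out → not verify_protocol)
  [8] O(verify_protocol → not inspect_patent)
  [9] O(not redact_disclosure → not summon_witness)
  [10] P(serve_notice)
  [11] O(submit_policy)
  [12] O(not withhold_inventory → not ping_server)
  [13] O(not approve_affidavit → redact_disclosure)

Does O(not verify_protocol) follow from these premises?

Premises 12 and 6 cover both cases: O(not withhold_inventory → not ping_server) and O(withhold_inventory → not ping_server). Since not withhold_inventory ∨ withhold_inventory is a tautology, O(not ping_server) follows.
Premise 1 is O(not ping_server → not register_minutes); since O(not ping_server), deontic closure gives O(not register_minutes).
Premise 5, O(close_hatch → register_minutes), contraposes to O(not register_minutes → not close_hatch); with O(not register_minutes) we get O(not close_hatch).
From O(not close_hatch) and premise 4, O(not close_hatch → redact_disclosure), we obtain O(redact_disclosure).
With premise 2, O(redact_disclosure → inspect_patent), the K-axiom yields O(inspect_patent).
Premise 8, O(verify_protocol → not inspect_patent), contraposes to O(inspect_patent → not verify_protocol); with O(inspect_patent) we get O(not verify_protocol).
Premises 3, 7, 9, 10, 11, 13 do not contribute to this derivation.
So O(not verify_protocol) follows.

Yes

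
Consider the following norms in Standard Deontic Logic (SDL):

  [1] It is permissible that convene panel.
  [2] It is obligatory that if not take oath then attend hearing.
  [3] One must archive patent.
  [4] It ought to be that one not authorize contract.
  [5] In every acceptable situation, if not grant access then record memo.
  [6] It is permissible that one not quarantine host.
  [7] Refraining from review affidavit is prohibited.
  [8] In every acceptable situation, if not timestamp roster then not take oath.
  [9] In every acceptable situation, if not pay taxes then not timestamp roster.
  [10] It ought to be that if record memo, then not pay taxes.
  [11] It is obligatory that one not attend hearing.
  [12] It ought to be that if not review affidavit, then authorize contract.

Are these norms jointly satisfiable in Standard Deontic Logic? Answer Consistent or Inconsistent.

Consistent

Premise 12 is O(¬review_affidavit → authorize_contract), but O(¬review_affidavit) is not derivable from the premises, so it does not yield O(authorize_contract).
So O(authorize_contract) is not derivable, and the apparent clash with O(¬authorize_contract) does not arise.
A world satisfying every obligation exists (e.g. archive_patent=true, attend_hearing=false, authorize_contract=false, convene_panel=false, grant_access=true, pay_taxes=true, quarantine_host=false, record_memo=false, review_affidavit=true, take_oath=true, timestamp_roster=true); no atom is both obligatory and forbidden, so the set is consistent.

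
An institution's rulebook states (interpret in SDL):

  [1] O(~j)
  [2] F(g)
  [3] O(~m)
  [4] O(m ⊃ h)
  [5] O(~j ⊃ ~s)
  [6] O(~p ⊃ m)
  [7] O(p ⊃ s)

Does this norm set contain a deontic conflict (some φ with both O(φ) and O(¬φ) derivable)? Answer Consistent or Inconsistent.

Inconsistent

From premise 3 we have O(~m).
Premise 6 is O(~p ⊃ m); contrapositively O(~m ⊃ p). Since O(~m) holds, K gives O(p).
Premise 7 is O(p ⊃ s); since O(p), deontic closure gives O(s).
Premise 5 is O(~j ⊃ ~s); contrapositively O(s ⊃ j). Since O(s) holds, K gives O(j).
However, premise 1 gives O(~j).
We now have both O(j) and O(~j) — j is simultaneously obligatory and forbidden, violating the D-axiom.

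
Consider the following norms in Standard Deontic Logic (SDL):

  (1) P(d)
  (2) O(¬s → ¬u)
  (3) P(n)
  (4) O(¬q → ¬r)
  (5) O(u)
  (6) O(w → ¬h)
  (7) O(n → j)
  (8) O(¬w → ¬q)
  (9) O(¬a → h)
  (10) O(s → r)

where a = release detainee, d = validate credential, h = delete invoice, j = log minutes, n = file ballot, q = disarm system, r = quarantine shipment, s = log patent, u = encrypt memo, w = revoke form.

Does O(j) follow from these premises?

Premise 7 is O(n → j), but O(n) is not derivable from the premises (the permission P(n) asserts only ¬O(¬n), not O(n)), so it does not yield O(j).
No other premise forces O(j). An ideal world satisfying every premise can still have j false, so O(j) is not derivable.

No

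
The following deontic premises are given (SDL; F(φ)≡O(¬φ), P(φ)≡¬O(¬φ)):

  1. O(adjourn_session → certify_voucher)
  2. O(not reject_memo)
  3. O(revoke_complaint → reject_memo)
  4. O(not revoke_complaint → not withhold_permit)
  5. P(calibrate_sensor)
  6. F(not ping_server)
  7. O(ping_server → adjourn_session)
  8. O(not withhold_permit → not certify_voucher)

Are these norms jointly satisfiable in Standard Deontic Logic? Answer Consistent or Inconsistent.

Inconsistent

Premise 6, F(not ping_server), is equivalent to O(ping_server).
From O(ping_server) and premise 7, O(ping_server → adjourn_session), we obtain O(adjourn_session).
From O(adjourn_session) and premise 1, O(adjourn_session → certify_voucher), we obtain O(certify_voucher).
Premise 8, O(not withhold_permit → not certify_voucher), contraposes to O(certify_voucher → withhold_permit); with O(certify_voucher) we get O(withhold_permit).
Premise 4, O(not revoke_complaint → not withhold_permit), contraposes to O(withhold_permit → revoke_complaint); with O(withhold_permit) we get O(revoke_complaint).
From O(revoke_complaint) and premise 3, O(revoke_complaint → reject_memo), we obtain O(reject_memo).
But premise 2 directly asserts O(not reject_memo).
We now have both O(reject_memo) and O(not reject_memo) — reject_memo is simultaneously obligatory and forbidden, violating the D-axiom.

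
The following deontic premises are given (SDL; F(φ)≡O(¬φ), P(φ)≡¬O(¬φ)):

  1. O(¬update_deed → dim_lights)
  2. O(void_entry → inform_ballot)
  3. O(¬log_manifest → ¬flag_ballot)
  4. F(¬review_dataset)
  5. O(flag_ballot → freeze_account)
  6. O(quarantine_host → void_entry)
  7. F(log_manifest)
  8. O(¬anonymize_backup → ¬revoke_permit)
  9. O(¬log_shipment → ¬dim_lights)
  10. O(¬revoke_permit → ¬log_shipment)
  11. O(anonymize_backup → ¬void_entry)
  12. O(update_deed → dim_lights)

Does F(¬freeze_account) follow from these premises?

No

Premise 5 is O(flag_ballot → freeze_account), but O(flag_ballot) is not derivable from the premises, so it does not yield O(freeze_account).
No other premise forces O(freeze_account). An ideal world satisfying every premise can still have ¬freeze_account true, so F(¬freeze_account) is not derivable.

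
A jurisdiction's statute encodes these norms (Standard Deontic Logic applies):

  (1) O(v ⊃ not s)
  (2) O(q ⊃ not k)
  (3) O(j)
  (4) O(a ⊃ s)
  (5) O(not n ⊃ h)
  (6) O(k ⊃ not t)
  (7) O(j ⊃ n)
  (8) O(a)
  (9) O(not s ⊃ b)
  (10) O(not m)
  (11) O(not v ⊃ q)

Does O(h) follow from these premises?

No

Premise 5 is O(not n ⊃ h), but O(not n) is not derivable from the premises, so it does not yield O(h).
No other premise forces O(h). An ideal world satisfying every premise can still have h false, so O(h) is not derivable.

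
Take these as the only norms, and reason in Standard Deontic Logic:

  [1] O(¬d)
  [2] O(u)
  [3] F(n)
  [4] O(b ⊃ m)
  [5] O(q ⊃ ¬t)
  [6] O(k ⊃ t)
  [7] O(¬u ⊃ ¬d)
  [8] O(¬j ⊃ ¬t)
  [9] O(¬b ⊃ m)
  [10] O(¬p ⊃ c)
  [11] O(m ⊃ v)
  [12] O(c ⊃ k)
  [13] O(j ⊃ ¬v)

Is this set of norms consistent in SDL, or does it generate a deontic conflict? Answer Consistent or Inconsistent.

Premise 7 is O(¬u ⊃ ¬d); even if O(¬d) held, inferring O(¬u) would be affirming the consequent — invalid.
So O(¬u) is not derivable, and the apparent clash with O(u) does not arise.
A world satisfying every obligation exists (e.g. b=false, c=false, d=false, j=false, k=false, m=true, n=false, p=true, q=false, t=false, u=true, v=true); no atom is both obligatory and forbidden, so the set is consistent.

Consistent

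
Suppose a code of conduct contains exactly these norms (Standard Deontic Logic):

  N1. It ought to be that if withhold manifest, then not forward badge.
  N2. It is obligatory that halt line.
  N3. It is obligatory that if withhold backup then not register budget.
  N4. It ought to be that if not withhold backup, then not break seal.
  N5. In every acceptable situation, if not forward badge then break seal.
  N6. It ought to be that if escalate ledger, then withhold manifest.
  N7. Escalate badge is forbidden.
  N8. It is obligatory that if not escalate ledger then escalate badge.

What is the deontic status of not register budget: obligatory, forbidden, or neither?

Obligatory

Premise 7 is F(escalate_badge), i.e. O(¬escalate_badge).
Premise 8, O(¬escalate_ledger → escalate_badge), contraposes to O(¬escalate_badge → escalate_ledger); with O(¬escalate_badge) we get O(escalate_ledger).
From O(escalate_ledger) and premise 6, O(escalate_ledger → withhold_manifest), we obtain O(withhold_manifest).
Premise 1 is O(withhold_manifest → ¬forward_badge); since O(withhold_manifest), deontic closure gives O(¬forward_badge).
With premise 5, O(¬forward_badge → break_seal), the K-axiom yields O(break_seal).
Premise 4, O(¬withhold_backup → ¬break_seal), contraposes to O(break_seal → withhold_backup); with O(break_seal) we get O(withhold_backup).
Premise 3 is O(withhold_backup → ¬register_budget); since O(withhold_backup), deontic closure gives O(¬register_budget).
Premise 2 does not contribute to this derivation.
Hence ¬register_budget is obligatory.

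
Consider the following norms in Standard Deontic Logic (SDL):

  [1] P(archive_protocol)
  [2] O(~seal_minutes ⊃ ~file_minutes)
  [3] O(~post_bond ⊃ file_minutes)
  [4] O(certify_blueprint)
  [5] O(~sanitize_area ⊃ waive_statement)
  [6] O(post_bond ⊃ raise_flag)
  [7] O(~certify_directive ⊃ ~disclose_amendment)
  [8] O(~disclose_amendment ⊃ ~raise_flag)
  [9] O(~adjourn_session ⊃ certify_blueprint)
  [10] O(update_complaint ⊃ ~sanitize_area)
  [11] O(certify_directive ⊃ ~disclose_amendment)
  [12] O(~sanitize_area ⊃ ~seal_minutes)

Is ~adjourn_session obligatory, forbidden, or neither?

Premise 9 is O(~adjourn_session ⊃ certify_blueprint); even if O(certify_blueprint) held, inferring O(~adjourn_session) would be affirming the consequent — invalid.
No premise or chain of K-axiom applications forces O(~adjourn_session), and none forces O(adjourn_session). So ~adjourn_session is neither obligatory nor forbidden under these norms.

Neither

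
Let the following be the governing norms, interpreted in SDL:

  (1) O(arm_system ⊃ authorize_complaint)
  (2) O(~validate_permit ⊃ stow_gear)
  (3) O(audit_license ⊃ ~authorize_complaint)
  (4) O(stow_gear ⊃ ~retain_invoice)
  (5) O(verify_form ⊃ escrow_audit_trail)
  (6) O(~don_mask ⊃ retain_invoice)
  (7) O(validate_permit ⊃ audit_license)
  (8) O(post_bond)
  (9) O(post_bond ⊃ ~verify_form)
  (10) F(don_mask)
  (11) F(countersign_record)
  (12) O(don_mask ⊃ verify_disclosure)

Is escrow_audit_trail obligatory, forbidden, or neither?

Premise 5 is O(verify_form ⊃ escrow_audit_trail), but O(verify_form) is not derivable from the premises, so it does not yield O(escrow_audit_trail).
No premise or chain of K-axiom applications forces O(escrow_audit_trail), and none forces O(~escrow_audit_trail). So escrow_audit_trail is neither obligatory nor forbidden under these norms.

Neither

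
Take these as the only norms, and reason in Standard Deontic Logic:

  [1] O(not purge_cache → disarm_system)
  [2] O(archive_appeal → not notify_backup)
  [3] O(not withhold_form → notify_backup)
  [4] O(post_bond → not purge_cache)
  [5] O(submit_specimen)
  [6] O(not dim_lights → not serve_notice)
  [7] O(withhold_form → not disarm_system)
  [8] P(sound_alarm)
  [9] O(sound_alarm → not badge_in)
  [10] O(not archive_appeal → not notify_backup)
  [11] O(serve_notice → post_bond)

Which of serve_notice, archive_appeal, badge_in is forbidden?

serve_notice

By case analysis on archive_appeal: premise 2 gives O(archive_appeal → not notify_backup) and premise 10 gives O(not archive_appeal → not notify_backup), so O(not notify_backup) either way.
The contrapositive of premise 3 (O(not withhold_form → notify_backup)) is O(not notify_backup → withhold_form), and O(not notify_backup) is already established, so O(withhold_form).
With premise 7, O(withhold_form → not disarm_system), the K-axiom yields O(not disarm_system).
The contrapositive of premise 1 (O(not purge_cache → disarm_system)) is O(not disarm_system → purge_cache), and O(not disarm_system) is already established, so O(purge_cache).
The contrapositive of premise 4 (O(post_bond → not purge_cache)) is O(purge_cache → not post_bond), and O(purge_cache) is already established, so O(not post_bond).
Premise 11, O(serve_notice → post_bond), contraposes to O(not post_bond → not serve_notice); with O(not post_bond) we get O(not serve_notice).
So O(not serve_notice) holds, i.e. serve_notice is forbidden. None of the other listed options is forbidden under the premises.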